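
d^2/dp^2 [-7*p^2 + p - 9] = -14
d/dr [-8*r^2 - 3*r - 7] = -16*r - 3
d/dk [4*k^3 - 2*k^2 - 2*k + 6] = 12*k^2 - 4*k - 2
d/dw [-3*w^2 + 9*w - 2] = 9 - 6*w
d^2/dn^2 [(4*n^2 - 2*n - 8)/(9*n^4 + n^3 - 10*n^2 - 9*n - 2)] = 4*(486*n^8 - 432*n^7 - 3130*n^6 + 699*n^5 + 3489*n^4 + 527*n^3 - 1656*n^2 - 1044*n - 218)/(729*n^12 + 243*n^11 - 2403*n^10 - 2726*n^9 + 1698*n^8 + 5025*n^7 + 2801*n^6 - 1365*n^5 - 2814*n^4 - 1797*n^3 - 606*n^2 - 108*n - 8)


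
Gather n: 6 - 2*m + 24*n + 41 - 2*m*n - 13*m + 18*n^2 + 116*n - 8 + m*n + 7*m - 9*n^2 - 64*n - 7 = -8*m + 9*n^2 + n*(76 - m) + 32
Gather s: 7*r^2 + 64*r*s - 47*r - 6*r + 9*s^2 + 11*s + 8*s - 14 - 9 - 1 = 7*r^2 - 53*r + 9*s^2 + s*(64*r + 19) - 24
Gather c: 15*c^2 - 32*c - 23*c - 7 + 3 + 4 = 15*c^2 - 55*c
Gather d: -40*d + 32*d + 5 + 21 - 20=6 - 8*d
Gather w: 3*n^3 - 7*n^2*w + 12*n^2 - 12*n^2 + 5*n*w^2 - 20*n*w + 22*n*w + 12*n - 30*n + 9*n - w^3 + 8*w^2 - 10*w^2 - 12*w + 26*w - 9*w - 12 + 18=3*n^3 - 9*n - w^3 + w^2*(5*n - 2) + w*(-7*n^2 + 2*n + 5) + 6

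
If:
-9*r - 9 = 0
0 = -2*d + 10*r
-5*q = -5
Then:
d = -5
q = 1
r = -1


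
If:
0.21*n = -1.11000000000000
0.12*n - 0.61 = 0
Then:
No Solution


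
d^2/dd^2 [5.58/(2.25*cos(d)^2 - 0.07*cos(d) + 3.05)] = (-112.995*(1 - cos(d)^2)^2 + 2.63655*cos(d)^3 + 96.646158*cos(d)^2 - 6.46443*cos(d) + 36.464184)/(2.25*cos(d)^2 - 0.07*cos(d) + 3.05)^3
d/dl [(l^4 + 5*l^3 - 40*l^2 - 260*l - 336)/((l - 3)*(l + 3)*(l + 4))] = (l^4 + 17*l^2 + 150*l + 396)/(l^4 - 18*l^2 + 81)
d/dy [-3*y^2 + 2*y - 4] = 2 - 6*y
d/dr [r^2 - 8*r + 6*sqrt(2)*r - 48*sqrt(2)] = 2*r - 8 + 6*sqrt(2)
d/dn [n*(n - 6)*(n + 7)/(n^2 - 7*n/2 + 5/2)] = 4*(n^4 - 7*n^3 + 46*n^2 + 5*n - 105)/(4*n^4 - 28*n^3 + 69*n^2 - 70*n + 25)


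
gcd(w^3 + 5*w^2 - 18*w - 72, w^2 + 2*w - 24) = w^2 + 2*w - 24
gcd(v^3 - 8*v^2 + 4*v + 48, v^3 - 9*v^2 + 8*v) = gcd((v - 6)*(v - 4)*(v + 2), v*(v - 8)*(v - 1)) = 1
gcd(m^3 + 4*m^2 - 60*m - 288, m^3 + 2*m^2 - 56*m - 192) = m^2 - 2*m - 48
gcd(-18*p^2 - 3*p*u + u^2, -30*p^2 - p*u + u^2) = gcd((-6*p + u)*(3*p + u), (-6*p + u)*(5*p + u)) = 6*p - u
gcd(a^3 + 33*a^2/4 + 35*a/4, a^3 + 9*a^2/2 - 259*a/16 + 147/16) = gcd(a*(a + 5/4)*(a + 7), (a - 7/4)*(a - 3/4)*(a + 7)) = a + 7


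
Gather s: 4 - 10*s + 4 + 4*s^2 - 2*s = 4*s^2 - 12*s + 8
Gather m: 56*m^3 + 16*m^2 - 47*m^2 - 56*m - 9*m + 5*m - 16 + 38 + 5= 56*m^3 - 31*m^2 - 60*m + 27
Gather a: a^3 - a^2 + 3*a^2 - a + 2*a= a^3 + 2*a^2 + a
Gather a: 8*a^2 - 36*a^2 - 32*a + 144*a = -28*a^2 + 112*a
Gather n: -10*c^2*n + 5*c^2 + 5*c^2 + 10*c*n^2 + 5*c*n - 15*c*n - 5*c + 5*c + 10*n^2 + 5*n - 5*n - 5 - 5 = 10*c^2 + n^2*(10*c + 10) + n*(-10*c^2 - 10*c) - 10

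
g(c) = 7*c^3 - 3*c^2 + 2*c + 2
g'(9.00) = 1649.00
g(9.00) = 4880.00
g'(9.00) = 1649.00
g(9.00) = 4880.00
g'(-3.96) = 355.07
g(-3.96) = -487.66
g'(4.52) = 403.92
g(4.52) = 596.17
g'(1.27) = 28.25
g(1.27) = 14.04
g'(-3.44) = 271.15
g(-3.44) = -325.33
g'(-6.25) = 859.81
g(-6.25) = -1836.67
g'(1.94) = 69.40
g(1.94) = 45.70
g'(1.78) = 57.86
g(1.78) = 35.53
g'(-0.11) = 2.91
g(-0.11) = 1.73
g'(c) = 21*c^2 - 6*c + 2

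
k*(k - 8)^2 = k^3 - 16*k^2 + 64*k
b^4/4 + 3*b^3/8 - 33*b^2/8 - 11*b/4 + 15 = (b/4 + 1)*(b - 3)*(b - 2)*(b + 5/2)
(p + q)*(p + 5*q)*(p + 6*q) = p^3 + 12*p^2*q + 41*p*q^2 + 30*q^3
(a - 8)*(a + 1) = a^2 - 7*a - 8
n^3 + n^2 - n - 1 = (n - 1)*(n + 1)^2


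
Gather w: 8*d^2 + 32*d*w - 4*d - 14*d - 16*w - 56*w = 8*d^2 - 18*d + w*(32*d - 72)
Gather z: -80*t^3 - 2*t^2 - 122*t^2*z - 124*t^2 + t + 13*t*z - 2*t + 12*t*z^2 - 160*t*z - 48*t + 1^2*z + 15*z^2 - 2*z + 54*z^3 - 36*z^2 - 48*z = -80*t^3 - 126*t^2 - 49*t + 54*z^3 + z^2*(12*t - 21) + z*(-122*t^2 - 147*t - 49)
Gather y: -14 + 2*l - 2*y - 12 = 2*l - 2*y - 26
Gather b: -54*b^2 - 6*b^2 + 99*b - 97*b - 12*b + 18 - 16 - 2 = -60*b^2 - 10*b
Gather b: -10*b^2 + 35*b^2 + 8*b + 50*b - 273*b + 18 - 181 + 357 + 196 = 25*b^2 - 215*b + 390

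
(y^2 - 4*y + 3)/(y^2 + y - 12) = (y - 1)/(y + 4)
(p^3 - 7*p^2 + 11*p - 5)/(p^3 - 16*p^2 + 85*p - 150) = (p^2 - 2*p + 1)/(p^2 - 11*p + 30)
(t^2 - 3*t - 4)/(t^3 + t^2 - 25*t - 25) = (t - 4)/(t^2 - 25)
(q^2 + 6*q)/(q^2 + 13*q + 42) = q/(q + 7)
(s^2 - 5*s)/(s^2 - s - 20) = s/(s + 4)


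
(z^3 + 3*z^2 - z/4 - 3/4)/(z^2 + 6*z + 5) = (4*z^3 + 12*z^2 - z - 3)/(4*(z^2 + 6*z + 5))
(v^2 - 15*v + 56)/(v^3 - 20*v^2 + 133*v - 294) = (v - 8)/(v^2 - 13*v + 42)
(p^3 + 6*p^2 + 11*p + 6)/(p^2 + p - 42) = (p^3 + 6*p^2 + 11*p + 6)/(p^2 + p - 42)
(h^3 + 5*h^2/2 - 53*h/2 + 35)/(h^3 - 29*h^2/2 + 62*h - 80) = (h^2 + 5*h - 14)/(h^2 - 12*h + 32)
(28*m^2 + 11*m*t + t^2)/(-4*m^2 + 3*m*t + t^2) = (7*m + t)/(-m + t)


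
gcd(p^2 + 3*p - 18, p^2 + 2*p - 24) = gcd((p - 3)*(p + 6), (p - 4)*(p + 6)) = p + 6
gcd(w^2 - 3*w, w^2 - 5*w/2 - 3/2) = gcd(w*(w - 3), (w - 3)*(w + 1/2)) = w - 3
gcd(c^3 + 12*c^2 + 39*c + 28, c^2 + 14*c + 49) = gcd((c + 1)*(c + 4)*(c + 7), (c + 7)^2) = c + 7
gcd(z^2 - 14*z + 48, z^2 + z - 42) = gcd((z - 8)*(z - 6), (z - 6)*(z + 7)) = z - 6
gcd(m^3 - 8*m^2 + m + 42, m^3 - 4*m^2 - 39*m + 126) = m^2 - 10*m + 21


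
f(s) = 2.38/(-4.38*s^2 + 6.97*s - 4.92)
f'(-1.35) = -0.09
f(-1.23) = -0.12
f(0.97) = -1.04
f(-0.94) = -0.16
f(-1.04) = -0.14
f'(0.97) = 0.70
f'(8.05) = 0.00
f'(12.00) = 0.00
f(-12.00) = -0.00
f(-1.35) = -0.11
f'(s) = 2.38*(8.76*s - 6.97)/(-4.38*s^2 + 6.97*s - 4.92)^2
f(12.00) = -0.00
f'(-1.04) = -0.13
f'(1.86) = 0.44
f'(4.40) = 0.02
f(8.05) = -0.01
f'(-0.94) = -0.15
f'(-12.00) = -0.00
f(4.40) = -0.04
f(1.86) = -0.33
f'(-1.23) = -0.10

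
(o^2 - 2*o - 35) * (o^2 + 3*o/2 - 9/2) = o^4 - o^3/2 - 85*o^2/2 - 87*o/2 + 315/2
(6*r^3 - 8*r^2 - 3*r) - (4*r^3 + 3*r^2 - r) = 2*r^3 - 11*r^2 - 2*r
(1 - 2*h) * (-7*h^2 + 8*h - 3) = 14*h^3 - 23*h^2 + 14*h - 3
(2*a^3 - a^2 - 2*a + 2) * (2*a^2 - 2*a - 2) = 4*a^5 - 6*a^4 - 6*a^3 + 10*a^2 - 4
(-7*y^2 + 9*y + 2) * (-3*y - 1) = 21*y^3 - 20*y^2 - 15*y - 2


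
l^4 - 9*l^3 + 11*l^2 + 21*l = l*(l - 7)*(l - 3)*(l + 1)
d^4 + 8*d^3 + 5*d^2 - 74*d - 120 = (d - 3)*(d + 2)*(d + 4)*(d + 5)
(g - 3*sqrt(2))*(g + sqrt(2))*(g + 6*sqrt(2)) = g^3 + 4*sqrt(2)*g^2 - 30*g - 36*sqrt(2)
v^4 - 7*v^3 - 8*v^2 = v^2*(v - 8)*(v + 1)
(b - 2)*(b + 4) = b^2 + 2*b - 8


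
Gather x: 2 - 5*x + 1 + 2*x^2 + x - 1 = 2*x^2 - 4*x + 2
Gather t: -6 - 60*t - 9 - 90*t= -150*t - 15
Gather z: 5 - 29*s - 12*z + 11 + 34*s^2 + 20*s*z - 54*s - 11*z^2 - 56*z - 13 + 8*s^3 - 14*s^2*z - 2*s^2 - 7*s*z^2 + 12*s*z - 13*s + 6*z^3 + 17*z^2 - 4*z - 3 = 8*s^3 + 32*s^2 - 96*s + 6*z^3 + z^2*(6 - 7*s) + z*(-14*s^2 + 32*s - 72)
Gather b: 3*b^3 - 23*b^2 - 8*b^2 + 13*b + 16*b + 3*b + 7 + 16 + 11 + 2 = 3*b^3 - 31*b^2 + 32*b + 36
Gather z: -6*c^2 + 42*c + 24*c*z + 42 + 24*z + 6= -6*c^2 + 42*c + z*(24*c + 24) + 48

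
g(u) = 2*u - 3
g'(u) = 2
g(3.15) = 3.30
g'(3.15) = 2.00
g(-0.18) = -3.36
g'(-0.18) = 2.00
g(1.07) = -0.86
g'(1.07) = 2.00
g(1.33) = -0.34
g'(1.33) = 2.00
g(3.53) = 4.06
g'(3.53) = 2.00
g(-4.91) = -12.82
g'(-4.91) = 2.00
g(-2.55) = -8.10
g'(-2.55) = 2.00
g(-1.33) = -5.66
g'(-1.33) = 2.00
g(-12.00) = -27.00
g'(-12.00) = 2.00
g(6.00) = 9.00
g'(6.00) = 2.00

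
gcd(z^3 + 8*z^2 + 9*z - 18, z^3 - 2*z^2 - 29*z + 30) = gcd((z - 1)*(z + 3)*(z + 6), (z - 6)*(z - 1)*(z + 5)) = z - 1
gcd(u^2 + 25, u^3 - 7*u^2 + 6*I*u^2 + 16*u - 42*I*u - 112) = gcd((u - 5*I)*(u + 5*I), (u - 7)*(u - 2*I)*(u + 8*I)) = 1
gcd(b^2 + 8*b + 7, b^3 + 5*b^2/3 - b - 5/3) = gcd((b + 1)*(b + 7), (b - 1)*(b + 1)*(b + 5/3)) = b + 1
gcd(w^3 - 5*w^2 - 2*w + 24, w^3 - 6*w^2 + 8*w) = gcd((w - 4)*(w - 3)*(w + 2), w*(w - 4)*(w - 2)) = w - 4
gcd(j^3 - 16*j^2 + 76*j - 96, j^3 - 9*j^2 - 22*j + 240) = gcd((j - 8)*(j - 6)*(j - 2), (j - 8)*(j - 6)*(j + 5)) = j^2 - 14*j + 48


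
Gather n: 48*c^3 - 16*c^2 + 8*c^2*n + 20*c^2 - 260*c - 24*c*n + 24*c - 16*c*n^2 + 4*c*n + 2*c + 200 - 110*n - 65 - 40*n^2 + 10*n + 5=48*c^3 + 4*c^2 - 234*c + n^2*(-16*c - 40) + n*(8*c^2 - 20*c - 100) + 140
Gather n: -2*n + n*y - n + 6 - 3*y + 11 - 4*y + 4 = n*(y - 3) - 7*y + 21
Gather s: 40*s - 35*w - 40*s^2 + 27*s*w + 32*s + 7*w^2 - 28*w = -40*s^2 + s*(27*w + 72) + 7*w^2 - 63*w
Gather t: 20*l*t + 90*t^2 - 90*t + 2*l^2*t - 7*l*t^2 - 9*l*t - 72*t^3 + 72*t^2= -72*t^3 + t^2*(162 - 7*l) + t*(2*l^2 + 11*l - 90)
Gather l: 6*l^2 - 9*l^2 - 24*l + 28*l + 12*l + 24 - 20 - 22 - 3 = -3*l^2 + 16*l - 21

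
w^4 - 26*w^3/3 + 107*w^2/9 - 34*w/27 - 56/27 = (w - 7)*(w - 4/3)*(w - 2/3)*(w + 1/3)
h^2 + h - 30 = (h - 5)*(h + 6)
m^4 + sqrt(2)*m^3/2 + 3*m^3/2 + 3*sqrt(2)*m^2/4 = m^2*(m + 3/2)*(m + sqrt(2)/2)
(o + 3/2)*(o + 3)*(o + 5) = o^3 + 19*o^2/2 + 27*o + 45/2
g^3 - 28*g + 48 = (g - 4)*(g - 2)*(g + 6)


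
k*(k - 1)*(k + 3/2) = k^3 + k^2/2 - 3*k/2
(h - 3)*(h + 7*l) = h^2 + 7*h*l - 3*h - 21*l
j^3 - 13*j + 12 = (j - 3)*(j - 1)*(j + 4)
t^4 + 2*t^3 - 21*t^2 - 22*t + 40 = (t - 4)*(t - 1)*(t + 2)*(t + 5)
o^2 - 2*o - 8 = (o - 4)*(o + 2)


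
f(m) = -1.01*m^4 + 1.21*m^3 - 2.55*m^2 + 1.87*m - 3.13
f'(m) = -4.04*m^3 + 3.63*m^2 - 5.1*m + 1.87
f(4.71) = -421.52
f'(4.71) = -363.75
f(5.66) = -891.38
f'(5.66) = -643.25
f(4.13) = -247.51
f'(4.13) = -241.87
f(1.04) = -3.76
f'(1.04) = -4.05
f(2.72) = -47.84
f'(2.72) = -66.45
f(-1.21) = -13.43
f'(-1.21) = 20.51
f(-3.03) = -151.00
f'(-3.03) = 163.03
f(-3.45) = -232.71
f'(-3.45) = 228.57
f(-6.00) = -1676.47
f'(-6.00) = 1035.79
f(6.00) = -1131.31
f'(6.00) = -770.69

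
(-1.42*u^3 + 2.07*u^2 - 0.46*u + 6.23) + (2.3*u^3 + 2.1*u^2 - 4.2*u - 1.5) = 0.88*u^3 + 4.17*u^2 - 4.66*u + 4.73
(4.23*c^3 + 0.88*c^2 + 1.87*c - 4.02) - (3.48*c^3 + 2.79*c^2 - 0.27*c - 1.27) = 0.75*c^3 - 1.91*c^2 + 2.14*c - 2.75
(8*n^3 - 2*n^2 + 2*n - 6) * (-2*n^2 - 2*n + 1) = -16*n^5 - 12*n^4 + 8*n^3 + 6*n^2 + 14*n - 6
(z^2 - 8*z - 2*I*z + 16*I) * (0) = 0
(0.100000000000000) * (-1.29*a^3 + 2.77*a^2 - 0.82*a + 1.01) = -0.129*a^3 + 0.277*a^2 - 0.082*a + 0.101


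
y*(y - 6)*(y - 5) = y^3 - 11*y^2 + 30*y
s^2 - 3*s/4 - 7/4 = (s - 7/4)*(s + 1)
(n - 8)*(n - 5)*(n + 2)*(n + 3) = n^4 - 8*n^3 - 19*n^2 + 122*n + 240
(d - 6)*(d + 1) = d^2 - 5*d - 6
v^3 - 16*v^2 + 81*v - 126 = (v - 7)*(v - 6)*(v - 3)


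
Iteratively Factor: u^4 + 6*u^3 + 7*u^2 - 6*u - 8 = (u - 1)*(u^3 + 7*u^2 + 14*u + 8) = (u - 1)*(u + 4)*(u^2 + 3*u + 2) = (u - 1)*(u + 2)*(u + 4)*(u + 1)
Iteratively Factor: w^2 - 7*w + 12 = (w - 4)*(w - 3)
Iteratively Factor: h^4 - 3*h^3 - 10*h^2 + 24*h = (h)*(h^3 - 3*h^2 - 10*h + 24) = h*(h - 2)*(h^2 - h - 12) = h*(h - 4)*(h - 2)*(h + 3)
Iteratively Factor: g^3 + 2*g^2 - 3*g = (g)*(g^2 + 2*g - 3) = g*(g - 1)*(g + 3)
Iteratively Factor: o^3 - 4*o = (o)*(o^2 - 4) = o*(o - 2)*(o + 2)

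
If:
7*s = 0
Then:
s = 0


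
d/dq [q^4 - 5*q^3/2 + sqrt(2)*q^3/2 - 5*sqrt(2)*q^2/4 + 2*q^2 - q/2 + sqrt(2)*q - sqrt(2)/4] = 4*q^3 - 15*q^2/2 + 3*sqrt(2)*q^2/2 - 5*sqrt(2)*q/2 + 4*q - 1/2 + sqrt(2)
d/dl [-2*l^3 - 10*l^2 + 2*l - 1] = -6*l^2 - 20*l + 2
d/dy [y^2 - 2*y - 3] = 2*y - 2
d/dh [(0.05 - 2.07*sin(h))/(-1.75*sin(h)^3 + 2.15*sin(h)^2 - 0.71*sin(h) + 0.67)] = (-7.245*sin(h)^3 + 4.713*sin(h)^2 - 0.215*sin(h) - 1.3514)*cos(h)/(3.0625*sin(h)^6 - 7.525*sin(h)^5 + 7.1075*sin(h)^4 - 5.398*sin(h)^3 + 3.3851*sin(h)^2 - 0.9514*sin(h) + 0.4489)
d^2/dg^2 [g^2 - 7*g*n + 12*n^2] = 2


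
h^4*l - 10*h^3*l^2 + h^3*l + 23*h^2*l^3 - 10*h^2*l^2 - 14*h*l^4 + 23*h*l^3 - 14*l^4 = (h - 7*l)*(h - 2*l)*(h - l)*(h*l + l)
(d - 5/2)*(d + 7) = d^2 + 9*d/2 - 35/2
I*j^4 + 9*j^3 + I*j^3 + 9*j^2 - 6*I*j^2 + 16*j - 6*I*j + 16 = (j - 8*I)*(j - 2*I)*(j + I)*(I*j + I)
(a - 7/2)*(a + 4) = a^2 + a/2 - 14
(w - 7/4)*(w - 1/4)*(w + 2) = w^3 - 57*w/16 + 7/8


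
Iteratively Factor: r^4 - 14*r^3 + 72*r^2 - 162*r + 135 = (r - 5)*(r^3 - 9*r^2 + 27*r - 27) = (r - 5)*(r - 3)*(r^2 - 6*r + 9) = (r - 5)*(r - 3)^2*(r - 3)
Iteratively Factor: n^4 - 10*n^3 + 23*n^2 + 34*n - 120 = (n - 3)*(n^3 - 7*n^2 + 2*n + 40) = (n - 4)*(n - 3)*(n^2 - 3*n - 10) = (n - 4)*(n - 3)*(n + 2)*(n - 5)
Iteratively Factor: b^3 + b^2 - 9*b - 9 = (b + 1)*(b^2 - 9) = (b + 1)*(b + 3)*(b - 3)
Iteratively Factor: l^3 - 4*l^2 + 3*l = (l - 1)*(l^2 - 3*l) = (l - 3)*(l - 1)*(l)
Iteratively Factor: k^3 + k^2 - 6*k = (k)*(k^2 + k - 6) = k*(k + 3)*(k - 2)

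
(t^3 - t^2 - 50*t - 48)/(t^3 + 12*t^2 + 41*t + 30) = (t - 8)/(t + 5)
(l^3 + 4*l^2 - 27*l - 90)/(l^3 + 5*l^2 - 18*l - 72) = (l - 5)/(l - 4)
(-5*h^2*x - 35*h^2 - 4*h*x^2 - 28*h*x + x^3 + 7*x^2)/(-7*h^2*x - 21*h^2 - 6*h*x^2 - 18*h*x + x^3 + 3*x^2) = (-5*h*x - 35*h + x^2 + 7*x)/(-7*h*x - 21*h + x^2 + 3*x)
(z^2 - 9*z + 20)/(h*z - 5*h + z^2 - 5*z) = (z - 4)/(h + z)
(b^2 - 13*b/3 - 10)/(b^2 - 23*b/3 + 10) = (3*b + 5)/(3*b - 5)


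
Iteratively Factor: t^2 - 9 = (t - 3)*(t + 3)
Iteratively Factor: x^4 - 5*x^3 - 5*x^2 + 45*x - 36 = (x - 3)*(x^3 - 2*x^2 - 11*x + 12) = (x - 3)*(x - 1)*(x^2 - x - 12) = (x - 4)*(x - 3)*(x - 1)*(x + 3)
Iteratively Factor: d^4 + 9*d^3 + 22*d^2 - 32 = (d + 2)*(d^3 + 7*d^2 + 8*d - 16) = (d + 2)*(d + 4)*(d^2 + 3*d - 4) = (d - 1)*(d + 2)*(d + 4)*(d + 4)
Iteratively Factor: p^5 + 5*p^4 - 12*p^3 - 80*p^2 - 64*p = (p + 1)*(p^4 + 4*p^3 - 16*p^2 - 64*p) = (p + 1)*(p + 4)*(p^3 - 16*p) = (p + 1)*(p + 4)^2*(p^2 - 4*p) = p*(p + 1)*(p + 4)^2*(p - 4)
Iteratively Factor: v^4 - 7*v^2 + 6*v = (v - 2)*(v^3 + 2*v^2 - 3*v) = (v - 2)*(v + 3)*(v^2 - v) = v*(v - 2)*(v + 3)*(v - 1)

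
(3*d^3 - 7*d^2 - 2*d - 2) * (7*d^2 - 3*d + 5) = 21*d^5 - 58*d^4 + 22*d^3 - 43*d^2 - 4*d - 10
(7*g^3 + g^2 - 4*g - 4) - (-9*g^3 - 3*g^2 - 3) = 16*g^3 + 4*g^2 - 4*g - 1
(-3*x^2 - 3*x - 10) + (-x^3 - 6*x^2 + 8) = -x^3 - 9*x^2 - 3*x - 2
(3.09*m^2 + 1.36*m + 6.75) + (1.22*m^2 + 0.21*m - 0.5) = 4.31*m^2 + 1.57*m + 6.25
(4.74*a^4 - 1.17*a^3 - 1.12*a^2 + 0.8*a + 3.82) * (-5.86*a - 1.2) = -27.7764*a^5 + 1.1682*a^4 + 7.9672*a^3 - 3.344*a^2 - 23.3452*a - 4.584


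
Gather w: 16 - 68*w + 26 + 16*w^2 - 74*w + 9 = 16*w^2 - 142*w + 51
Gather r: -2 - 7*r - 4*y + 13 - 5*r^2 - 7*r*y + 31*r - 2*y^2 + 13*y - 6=-5*r^2 + r*(24 - 7*y) - 2*y^2 + 9*y + 5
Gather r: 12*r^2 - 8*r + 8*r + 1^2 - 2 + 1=12*r^2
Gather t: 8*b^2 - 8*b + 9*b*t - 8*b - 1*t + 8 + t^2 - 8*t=8*b^2 - 16*b + t^2 + t*(9*b - 9) + 8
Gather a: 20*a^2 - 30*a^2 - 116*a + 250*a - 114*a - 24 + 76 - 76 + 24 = -10*a^2 + 20*a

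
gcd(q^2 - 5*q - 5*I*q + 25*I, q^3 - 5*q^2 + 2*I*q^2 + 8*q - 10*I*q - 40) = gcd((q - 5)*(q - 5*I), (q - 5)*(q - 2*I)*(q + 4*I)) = q - 5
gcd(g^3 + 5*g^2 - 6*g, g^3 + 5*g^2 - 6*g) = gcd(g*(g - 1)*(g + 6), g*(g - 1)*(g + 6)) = g^3 + 5*g^2 - 6*g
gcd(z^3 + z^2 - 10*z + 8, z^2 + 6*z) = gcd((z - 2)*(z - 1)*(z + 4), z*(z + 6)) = 1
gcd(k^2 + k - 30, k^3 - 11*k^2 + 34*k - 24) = 1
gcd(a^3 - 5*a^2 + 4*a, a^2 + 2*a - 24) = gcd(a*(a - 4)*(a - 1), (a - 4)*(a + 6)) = a - 4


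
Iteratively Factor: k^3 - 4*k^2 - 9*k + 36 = (k + 3)*(k^2 - 7*k + 12) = (k - 3)*(k + 3)*(k - 4)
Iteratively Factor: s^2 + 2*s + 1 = (s + 1)*(s + 1)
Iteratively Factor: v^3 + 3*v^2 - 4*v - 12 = (v + 2)*(v^2 + v - 6) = (v - 2)*(v + 2)*(v + 3)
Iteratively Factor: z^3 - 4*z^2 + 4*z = (z - 2)*(z^2 - 2*z) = z*(z - 2)*(z - 2)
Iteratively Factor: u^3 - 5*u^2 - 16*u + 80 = (u - 4)*(u^2 - u - 20) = (u - 5)*(u - 4)*(u + 4)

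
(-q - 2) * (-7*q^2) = 7*q^3 + 14*q^2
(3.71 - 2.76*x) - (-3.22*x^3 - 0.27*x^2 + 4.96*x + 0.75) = 3.22*x^3 + 0.27*x^2 - 7.72*x + 2.96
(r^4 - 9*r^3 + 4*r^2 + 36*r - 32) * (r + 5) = r^5 - 4*r^4 - 41*r^3 + 56*r^2 + 148*r - 160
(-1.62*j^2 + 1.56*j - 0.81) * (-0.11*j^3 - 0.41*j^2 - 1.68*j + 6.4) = 0.1782*j^5 + 0.4926*j^4 + 2.1711*j^3 - 12.6567*j^2 + 11.3448*j - 5.184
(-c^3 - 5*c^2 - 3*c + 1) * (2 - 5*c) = 5*c^4 + 23*c^3 + 5*c^2 - 11*c + 2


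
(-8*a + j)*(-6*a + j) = 48*a^2 - 14*a*j + j^2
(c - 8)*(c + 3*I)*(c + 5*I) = c^3 - 8*c^2 + 8*I*c^2 - 15*c - 64*I*c + 120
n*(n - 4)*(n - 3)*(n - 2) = n^4 - 9*n^3 + 26*n^2 - 24*n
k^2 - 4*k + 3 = (k - 3)*(k - 1)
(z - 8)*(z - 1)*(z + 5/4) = z^3 - 31*z^2/4 - 13*z/4 + 10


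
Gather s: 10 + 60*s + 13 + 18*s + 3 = 78*s + 26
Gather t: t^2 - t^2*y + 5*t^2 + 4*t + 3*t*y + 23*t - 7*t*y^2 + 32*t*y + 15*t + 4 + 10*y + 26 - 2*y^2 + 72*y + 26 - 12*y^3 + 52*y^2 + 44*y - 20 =t^2*(6 - y) + t*(-7*y^2 + 35*y + 42) - 12*y^3 + 50*y^2 + 126*y + 36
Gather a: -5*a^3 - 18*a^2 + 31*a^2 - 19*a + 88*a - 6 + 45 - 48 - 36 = -5*a^3 + 13*a^2 + 69*a - 45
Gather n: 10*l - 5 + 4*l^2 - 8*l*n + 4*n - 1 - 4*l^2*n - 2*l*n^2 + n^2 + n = 4*l^2 + 10*l + n^2*(1 - 2*l) + n*(-4*l^2 - 8*l + 5) - 6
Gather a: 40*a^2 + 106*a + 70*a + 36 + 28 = 40*a^2 + 176*a + 64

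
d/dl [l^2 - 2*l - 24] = 2*l - 2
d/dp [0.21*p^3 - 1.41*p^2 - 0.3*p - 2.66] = 0.63*p^2 - 2.82*p - 0.3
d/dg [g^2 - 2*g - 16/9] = 2*g - 2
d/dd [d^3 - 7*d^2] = d*(3*d - 14)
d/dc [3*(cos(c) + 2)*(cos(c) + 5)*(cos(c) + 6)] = 3*(3*sin(c)^2 - 26*cos(c) - 55)*sin(c)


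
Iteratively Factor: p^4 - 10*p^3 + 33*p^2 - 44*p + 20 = (p - 2)*(p^3 - 8*p^2 + 17*p - 10) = (p - 2)^2*(p^2 - 6*p + 5) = (p - 2)^2*(p - 1)*(p - 5)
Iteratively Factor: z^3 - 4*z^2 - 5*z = (z + 1)*(z^2 - 5*z) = z*(z + 1)*(z - 5)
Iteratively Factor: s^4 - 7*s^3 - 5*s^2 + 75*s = (s - 5)*(s^3 - 2*s^2 - 15*s) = (s - 5)^2*(s^2 + 3*s) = (s - 5)^2*(s + 3)*(s)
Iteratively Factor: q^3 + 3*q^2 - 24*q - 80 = (q - 5)*(q^2 + 8*q + 16) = (q - 5)*(q + 4)*(q + 4)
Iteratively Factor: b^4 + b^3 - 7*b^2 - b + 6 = (b + 3)*(b^3 - 2*b^2 - b + 2) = (b - 1)*(b + 3)*(b^2 - b - 2) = (b - 1)*(b + 1)*(b + 3)*(b - 2)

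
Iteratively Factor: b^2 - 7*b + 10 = (b - 5)*(b - 2)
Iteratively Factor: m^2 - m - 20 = (m + 4)*(m - 5)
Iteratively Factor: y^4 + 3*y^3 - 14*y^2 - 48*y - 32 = (y + 4)*(y^3 - y^2 - 10*y - 8) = (y - 4)*(y + 4)*(y^2 + 3*y + 2) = (y - 4)*(y + 1)*(y + 4)*(y + 2)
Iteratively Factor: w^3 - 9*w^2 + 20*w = (w - 5)*(w^2 - 4*w) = w*(w - 5)*(w - 4)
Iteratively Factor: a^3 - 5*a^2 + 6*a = (a - 3)*(a^2 - 2*a) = (a - 3)*(a - 2)*(a)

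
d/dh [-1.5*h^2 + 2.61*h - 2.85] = 2.61 - 3.0*h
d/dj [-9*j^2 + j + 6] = 1 - 18*j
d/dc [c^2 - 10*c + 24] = 2*c - 10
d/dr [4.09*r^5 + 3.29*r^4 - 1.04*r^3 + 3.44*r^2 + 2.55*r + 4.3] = 20.45*r^4 + 13.16*r^3 - 3.12*r^2 + 6.88*r + 2.55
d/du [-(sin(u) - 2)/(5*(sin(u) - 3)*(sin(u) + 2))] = (sin(u)^2 - 4*sin(u) + 8)*cos(u)/(5*(sin(u) - 3)^2*(sin(u) + 2)^2)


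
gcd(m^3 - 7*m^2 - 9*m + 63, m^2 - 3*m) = m - 3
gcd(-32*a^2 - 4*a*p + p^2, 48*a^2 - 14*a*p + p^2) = -8*a + p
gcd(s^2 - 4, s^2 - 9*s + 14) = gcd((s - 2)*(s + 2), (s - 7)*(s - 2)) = s - 2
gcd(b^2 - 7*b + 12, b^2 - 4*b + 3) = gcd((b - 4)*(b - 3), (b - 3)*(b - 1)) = b - 3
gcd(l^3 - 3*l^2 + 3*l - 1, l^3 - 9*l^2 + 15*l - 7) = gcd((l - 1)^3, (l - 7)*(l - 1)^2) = l^2 - 2*l + 1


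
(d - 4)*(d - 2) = d^2 - 6*d + 8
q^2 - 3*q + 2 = (q - 2)*(q - 1)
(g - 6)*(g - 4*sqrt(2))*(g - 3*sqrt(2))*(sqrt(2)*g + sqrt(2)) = sqrt(2)*g^4 - 14*g^3 - 5*sqrt(2)*g^3 + 18*sqrt(2)*g^2 + 70*g^2 - 120*sqrt(2)*g + 84*g - 144*sqrt(2)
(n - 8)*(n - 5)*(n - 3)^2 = n^4 - 19*n^3 + 127*n^2 - 357*n + 360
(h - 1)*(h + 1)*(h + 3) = h^3 + 3*h^2 - h - 3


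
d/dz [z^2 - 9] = 2*z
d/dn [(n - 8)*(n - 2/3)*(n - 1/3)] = 3*n^2 - 18*n + 74/9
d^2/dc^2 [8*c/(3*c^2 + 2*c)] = 144/(27*c^3 + 54*c^2 + 36*c + 8)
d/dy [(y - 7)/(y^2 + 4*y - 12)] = (y^2 + 4*y - 2*(y - 7)*(y + 2) - 12)/(y^2 + 4*y - 12)^2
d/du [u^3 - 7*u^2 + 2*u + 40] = 3*u^2 - 14*u + 2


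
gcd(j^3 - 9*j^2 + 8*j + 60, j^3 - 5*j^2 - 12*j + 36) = j - 6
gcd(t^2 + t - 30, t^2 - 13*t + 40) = t - 5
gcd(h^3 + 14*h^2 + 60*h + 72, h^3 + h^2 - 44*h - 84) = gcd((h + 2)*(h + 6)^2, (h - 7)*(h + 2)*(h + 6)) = h^2 + 8*h + 12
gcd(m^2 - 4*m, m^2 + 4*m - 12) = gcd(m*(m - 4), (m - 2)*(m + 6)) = 1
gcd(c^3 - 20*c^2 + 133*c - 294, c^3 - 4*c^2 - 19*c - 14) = c - 7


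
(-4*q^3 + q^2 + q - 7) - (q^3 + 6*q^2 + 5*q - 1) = -5*q^3 - 5*q^2 - 4*q - 6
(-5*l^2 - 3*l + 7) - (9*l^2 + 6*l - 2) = -14*l^2 - 9*l + 9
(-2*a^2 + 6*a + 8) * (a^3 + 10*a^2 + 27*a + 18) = -2*a^5 - 14*a^4 + 14*a^3 + 206*a^2 + 324*a + 144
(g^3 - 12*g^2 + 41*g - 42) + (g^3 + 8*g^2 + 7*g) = 2*g^3 - 4*g^2 + 48*g - 42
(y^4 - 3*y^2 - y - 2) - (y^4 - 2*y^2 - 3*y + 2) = -y^2 + 2*y - 4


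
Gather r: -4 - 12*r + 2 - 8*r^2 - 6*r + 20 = -8*r^2 - 18*r + 18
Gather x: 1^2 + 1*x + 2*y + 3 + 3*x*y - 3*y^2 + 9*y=x*(3*y + 1) - 3*y^2 + 11*y + 4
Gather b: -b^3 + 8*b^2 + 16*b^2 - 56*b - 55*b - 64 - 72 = -b^3 + 24*b^2 - 111*b - 136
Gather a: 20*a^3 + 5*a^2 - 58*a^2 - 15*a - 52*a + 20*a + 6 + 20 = 20*a^3 - 53*a^2 - 47*a + 26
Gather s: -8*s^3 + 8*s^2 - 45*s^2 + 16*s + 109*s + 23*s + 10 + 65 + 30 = -8*s^3 - 37*s^2 + 148*s + 105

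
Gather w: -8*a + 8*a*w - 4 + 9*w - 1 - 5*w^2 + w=-8*a - 5*w^2 + w*(8*a + 10) - 5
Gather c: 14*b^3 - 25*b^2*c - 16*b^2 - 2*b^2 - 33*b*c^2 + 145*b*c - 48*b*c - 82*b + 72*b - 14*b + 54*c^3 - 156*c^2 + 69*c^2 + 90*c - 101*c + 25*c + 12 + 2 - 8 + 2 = 14*b^3 - 18*b^2 - 24*b + 54*c^3 + c^2*(-33*b - 87) + c*(-25*b^2 + 97*b + 14) + 8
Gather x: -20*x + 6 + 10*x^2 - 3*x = 10*x^2 - 23*x + 6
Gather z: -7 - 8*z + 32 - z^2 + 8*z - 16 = 9 - z^2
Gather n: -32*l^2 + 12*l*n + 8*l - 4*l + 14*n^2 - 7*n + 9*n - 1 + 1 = -32*l^2 + 4*l + 14*n^2 + n*(12*l + 2)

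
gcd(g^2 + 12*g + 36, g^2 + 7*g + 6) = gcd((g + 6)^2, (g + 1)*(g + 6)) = g + 6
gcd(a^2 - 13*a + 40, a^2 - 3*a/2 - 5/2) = 1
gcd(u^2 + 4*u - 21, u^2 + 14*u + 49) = u + 7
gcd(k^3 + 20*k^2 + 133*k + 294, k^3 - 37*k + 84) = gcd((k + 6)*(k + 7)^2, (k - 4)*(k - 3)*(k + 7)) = k + 7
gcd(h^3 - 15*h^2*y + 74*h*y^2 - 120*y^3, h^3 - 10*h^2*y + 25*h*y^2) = -h + 5*y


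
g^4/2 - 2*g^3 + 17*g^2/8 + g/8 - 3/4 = (g/2 + 1/4)*(g - 2)*(g - 3/2)*(g - 1)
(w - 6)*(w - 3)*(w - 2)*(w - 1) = w^4 - 12*w^3 + 47*w^2 - 72*w + 36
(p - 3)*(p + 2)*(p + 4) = p^3 + 3*p^2 - 10*p - 24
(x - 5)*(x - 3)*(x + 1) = x^3 - 7*x^2 + 7*x + 15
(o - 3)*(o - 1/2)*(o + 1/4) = o^3 - 13*o^2/4 + 5*o/8 + 3/8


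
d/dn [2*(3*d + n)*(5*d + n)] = 16*d + 4*n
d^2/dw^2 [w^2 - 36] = 2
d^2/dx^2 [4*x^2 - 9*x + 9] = 8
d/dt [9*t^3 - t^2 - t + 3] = 27*t^2 - 2*t - 1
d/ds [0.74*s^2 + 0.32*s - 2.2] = 1.48*s + 0.32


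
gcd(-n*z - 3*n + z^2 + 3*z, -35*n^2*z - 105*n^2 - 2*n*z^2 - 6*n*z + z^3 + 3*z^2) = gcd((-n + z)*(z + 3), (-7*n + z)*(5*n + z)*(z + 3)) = z + 3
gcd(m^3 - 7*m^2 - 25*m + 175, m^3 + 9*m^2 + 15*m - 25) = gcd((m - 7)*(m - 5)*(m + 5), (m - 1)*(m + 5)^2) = m + 5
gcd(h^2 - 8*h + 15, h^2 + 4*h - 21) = h - 3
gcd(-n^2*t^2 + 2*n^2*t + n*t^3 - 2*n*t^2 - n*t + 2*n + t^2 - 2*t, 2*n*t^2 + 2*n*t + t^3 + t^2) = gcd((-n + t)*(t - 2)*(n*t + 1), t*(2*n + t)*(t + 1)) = 1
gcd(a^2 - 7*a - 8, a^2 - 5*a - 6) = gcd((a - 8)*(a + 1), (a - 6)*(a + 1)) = a + 1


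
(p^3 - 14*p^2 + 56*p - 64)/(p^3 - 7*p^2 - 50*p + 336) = (p^2 - 6*p + 8)/(p^2 + p - 42)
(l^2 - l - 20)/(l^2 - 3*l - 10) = (l + 4)/(l + 2)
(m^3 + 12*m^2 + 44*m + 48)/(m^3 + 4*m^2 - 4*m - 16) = (m + 6)/(m - 2)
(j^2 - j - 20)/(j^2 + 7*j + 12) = (j - 5)/(j + 3)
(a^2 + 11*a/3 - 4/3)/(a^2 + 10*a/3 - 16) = (3*a^2 + 11*a - 4)/(3*a^2 + 10*a - 48)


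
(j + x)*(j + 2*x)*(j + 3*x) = j^3 + 6*j^2*x + 11*j*x^2 + 6*x^3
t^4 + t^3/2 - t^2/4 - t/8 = t*(t - 1/2)*(t + 1/2)^2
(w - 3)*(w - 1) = w^2 - 4*w + 3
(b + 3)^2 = b^2 + 6*b + 9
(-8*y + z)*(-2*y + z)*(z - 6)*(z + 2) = 16*y^2*z^2 - 64*y^2*z - 192*y^2 - 10*y*z^3 + 40*y*z^2 + 120*y*z + z^4 - 4*z^3 - 12*z^2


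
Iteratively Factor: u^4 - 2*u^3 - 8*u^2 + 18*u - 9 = (u - 1)*(u^3 - u^2 - 9*u + 9) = (u - 3)*(u - 1)*(u^2 + 2*u - 3) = (u - 3)*(u - 1)*(u + 3)*(u - 1)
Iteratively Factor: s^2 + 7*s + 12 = (s + 4)*(s + 3)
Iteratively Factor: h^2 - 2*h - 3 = (h + 1)*(h - 3)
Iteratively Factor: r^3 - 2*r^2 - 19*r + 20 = (r + 4)*(r^2 - 6*r + 5) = (r - 5)*(r + 4)*(r - 1)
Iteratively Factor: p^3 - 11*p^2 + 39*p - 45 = (p - 5)*(p^2 - 6*p + 9) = (p - 5)*(p - 3)*(p - 3)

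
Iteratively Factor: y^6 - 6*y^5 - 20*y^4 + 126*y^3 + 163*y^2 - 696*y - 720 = (y + 1)*(y^5 - 7*y^4 - 13*y^3 + 139*y^2 + 24*y - 720) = (y - 4)*(y + 1)*(y^4 - 3*y^3 - 25*y^2 + 39*y + 180) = (y - 4)*(y + 1)*(y + 3)*(y^3 - 6*y^2 - 7*y + 60) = (y - 4)*(y + 1)*(y + 3)^2*(y^2 - 9*y + 20) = (y - 4)^2*(y + 1)*(y + 3)^2*(y - 5)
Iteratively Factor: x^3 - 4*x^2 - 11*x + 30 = (x + 3)*(x^2 - 7*x + 10) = (x - 2)*(x + 3)*(x - 5)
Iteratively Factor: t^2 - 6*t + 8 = (t - 4)*(t - 2)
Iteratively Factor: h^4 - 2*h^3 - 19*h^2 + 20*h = (h + 4)*(h^3 - 6*h^2 + 5*h) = (h - 1)*(h + 4)*(h^2 - 5*h) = (h - 5)*(h - 1)*(h + 4)*(h)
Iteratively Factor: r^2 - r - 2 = (r + 1)*(r - 2)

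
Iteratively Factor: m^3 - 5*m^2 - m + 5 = (m - 1)*(m^2 - 4*m - 5) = (m - 1)*(m + 1)*(m - 5)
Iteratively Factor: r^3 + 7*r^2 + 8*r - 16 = (r - 1)*(r^2 + 8*r + 16) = (r - 1)*(r + 4)*(r + 4)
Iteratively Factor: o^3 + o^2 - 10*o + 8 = (o - 2)*(o^2 + 3*o - 4) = (o - 2)*(o + 4)*(o - 1)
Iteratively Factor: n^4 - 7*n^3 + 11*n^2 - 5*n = (n - 1)*(n^3 - 6*n^2 + 5*n) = n*(n - 1)*(n^2 - 6*n + 5) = n*(n - 5)*(n - 1)*(n - 1)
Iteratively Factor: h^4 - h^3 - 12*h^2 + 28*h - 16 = (h - 1)*(h^3 - 12*h + 16) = (h - 2)*(h - 1)*(h^2 + 2*h - 8) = (h - 2)^2*(h - 1)*(h + 4)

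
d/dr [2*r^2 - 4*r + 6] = 4*r - 4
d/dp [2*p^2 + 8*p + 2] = 4*p + 8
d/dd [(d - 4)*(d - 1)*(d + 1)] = 3*d^2 - 8*d - 1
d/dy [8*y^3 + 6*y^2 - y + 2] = 24*y^2 + 12*y - 1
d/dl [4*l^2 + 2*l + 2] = 8*l + 2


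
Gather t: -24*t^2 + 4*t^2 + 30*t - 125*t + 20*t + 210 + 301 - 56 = -20*t^2 - 75*t + 455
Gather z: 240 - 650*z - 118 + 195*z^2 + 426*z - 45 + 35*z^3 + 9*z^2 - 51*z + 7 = 35*z^3 + 204*z^2 - 275*z + 84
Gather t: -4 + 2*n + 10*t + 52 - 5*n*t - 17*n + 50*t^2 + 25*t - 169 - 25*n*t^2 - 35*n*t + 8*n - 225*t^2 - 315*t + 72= -7*n + t^2*(-25*n - 175) + t*(-40*n - 280) - 49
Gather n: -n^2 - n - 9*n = -n^2 - 10*n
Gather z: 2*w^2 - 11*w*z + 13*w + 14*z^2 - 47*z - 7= 2*w^2 + 13*w + 14*z^2 + z*(-11*w - 47) - 7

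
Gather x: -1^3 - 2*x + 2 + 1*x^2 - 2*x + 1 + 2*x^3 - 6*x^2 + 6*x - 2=2*x^3 - 5*x^2 + 2*x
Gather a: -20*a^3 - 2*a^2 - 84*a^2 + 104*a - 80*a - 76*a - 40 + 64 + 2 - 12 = -20*a^3 - 86*a^2 - 52*a + 14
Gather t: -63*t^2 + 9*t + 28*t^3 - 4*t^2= 28*t^3 - 67*t^2 + 9*t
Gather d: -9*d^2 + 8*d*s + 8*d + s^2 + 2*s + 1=-9*d^2 + d*(8*s + 8) + s^2 + 2*s + 1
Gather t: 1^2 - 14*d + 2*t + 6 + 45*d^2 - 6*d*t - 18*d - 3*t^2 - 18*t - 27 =45*d^2 - 32*d - 3*t^2 + t*(-6*d - 16) - 20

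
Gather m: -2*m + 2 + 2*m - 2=0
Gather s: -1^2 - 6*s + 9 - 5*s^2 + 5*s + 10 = -5*s^2 - s + 18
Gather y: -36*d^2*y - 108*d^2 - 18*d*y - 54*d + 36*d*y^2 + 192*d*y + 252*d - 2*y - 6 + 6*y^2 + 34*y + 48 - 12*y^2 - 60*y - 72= -108*d^2 + 198*d + y^2*(36*d - 6) + y*(-36*d^2 + 174*d - 28) - 30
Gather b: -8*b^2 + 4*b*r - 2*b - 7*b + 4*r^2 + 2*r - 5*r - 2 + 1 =-8*b^2 + b*(4*r - 9) + 4*r^2 - 3*r - 1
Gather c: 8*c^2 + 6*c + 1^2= 8*c^2 + 6*c + 1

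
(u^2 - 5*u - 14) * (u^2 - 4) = u^4 - 5*u^3 - 18*u^2 + 20*u + 56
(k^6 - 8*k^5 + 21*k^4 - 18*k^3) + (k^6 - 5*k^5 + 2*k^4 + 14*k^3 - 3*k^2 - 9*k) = 2*k^6 - 13*k^5 + 23*k^4 - 4*k^3 - 3*k^2 - 9*k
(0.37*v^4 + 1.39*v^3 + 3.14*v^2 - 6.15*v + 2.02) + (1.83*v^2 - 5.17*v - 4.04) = 0.37*v^4 + 1.39*v^3 + 4.97*v^2 - 11.32*v - 2.02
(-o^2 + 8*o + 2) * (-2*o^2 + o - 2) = 2*o^4 - 17*o^3 + 6*o^2 - 14*o - 4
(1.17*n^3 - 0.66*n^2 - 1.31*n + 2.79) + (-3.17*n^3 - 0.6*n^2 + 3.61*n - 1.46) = -2.0*n^3 - 1.26*n^2 + 2.3*n + 1.33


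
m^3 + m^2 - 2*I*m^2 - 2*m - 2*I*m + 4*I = (m - 1)*(m + 2)*(m - 2*I)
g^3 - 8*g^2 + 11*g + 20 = (g - 5)*(g - 4)*(g + 1)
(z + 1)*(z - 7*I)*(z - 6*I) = z^3 + z^2 - 13*I*z^2 - 42*z - 13*I*z - 42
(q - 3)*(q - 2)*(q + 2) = q^3 - 3*q^2 - 4*q + 12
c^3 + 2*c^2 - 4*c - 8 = (c - 2)*(c + 2)^2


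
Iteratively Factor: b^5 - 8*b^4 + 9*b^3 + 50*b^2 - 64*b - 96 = (b - 4)*(b^4 - 4*b^3 - 7*b^2 + 22*b + 24) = (b - 4)*(b + 2)*(b^3 - 6*b^2 + 5*b + 12) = (b - 4)^2*(b + 2)*(b^2 - 2*b - 3) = (b - 4)^2*(b + 1)*(b + 2)*(b - 3)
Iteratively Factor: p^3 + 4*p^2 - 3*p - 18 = (p + 3)*(p^2 + p - 6) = (p - 2)*(p + 3)*(p + 3)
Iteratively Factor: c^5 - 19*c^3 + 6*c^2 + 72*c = (c)*(c^4 - 19*c^2 + 6*c + 72) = c*(c + 2)*(c^3 - 2*c^2 - 15*c + 36) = c*(c + 2)*(c + 4)*(c^2 - 6*c + 9) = c*(c - 3)*(c + 2)*(c + 4)*(c - 3)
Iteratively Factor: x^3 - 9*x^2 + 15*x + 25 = (x - 5)*(x^2 - 4*x - 5) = (x - 5)^2*(x + 1)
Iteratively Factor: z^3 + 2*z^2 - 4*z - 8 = (z + 2)*(z^2 - 4) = (z - 2)*(z + 2)*(z + 2)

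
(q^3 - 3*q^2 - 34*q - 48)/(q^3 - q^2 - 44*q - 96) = (q + 2)/(q + 4)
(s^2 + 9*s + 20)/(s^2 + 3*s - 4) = (s + 5)/(s - 1)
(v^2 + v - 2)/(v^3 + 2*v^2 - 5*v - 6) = (v^2 + v - 2)/(v^3 + 2*v^2 - 5*v - 6)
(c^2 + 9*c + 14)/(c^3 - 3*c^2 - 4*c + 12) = (c + 7)/(c^2 - 5*c + 6)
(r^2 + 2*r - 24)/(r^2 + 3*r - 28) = (r + 6)/(r + 7)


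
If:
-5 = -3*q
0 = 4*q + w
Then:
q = 5/3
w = -20/3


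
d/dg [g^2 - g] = 2*g - 1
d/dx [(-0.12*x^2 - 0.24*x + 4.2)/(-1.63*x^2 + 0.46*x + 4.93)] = (-0.4464*x^2 + 12.5088*x - 3.1152)/(2.6569*x^4 - 1.4996*x^3 - 15.8602*x^2 + 4.5356*x + 24.3049)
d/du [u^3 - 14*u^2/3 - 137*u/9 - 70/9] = 3*u^2 - 28*u/3 - 137/9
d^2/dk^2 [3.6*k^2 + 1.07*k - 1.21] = 7.20000000000000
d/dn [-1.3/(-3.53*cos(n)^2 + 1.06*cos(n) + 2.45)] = (9.178*cos(n) - 1.378)*sin(n)/(-3.53*cos(n)^2 + 1.06*cos(n) + 2.45)^2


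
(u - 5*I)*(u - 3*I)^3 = u^4 - 14*I*u^3 - 72*u^2 + 162*I*u + 135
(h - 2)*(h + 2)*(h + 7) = h^3 + 7*h^2 - 4*h - 28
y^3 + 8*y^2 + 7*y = y*(y + 1)*(y + 7)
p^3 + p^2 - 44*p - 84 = (p - 7)*(p + 2)*(p + 6)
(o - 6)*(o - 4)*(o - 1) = o^3 - 11*o^2 + 34*o - 24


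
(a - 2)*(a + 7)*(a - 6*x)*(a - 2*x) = a^4 - 8*a^3*x + 5*a^3 + 12*a^2*x^2 - 40*a^2*x - 14*a^2 + 60*a*x^2 + 112*a*x - 168*x^2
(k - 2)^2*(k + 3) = k^3 - k^2 - 8*k + 12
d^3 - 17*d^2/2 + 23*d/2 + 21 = (d - 6)*(d - 7/2)*(d + 1)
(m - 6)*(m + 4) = m^2 - 2*m - 24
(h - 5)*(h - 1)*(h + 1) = h^3 - 5*h^2 - h + 5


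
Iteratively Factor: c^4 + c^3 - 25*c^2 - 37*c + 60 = (c - 5)*(c^3 + 6*c^2 + 5*c - 12) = (c - 5)*(c + 3)*(c^2 + 3*c - 4) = (c - 5)*(c - 1)*(c + 3)*(c + 4)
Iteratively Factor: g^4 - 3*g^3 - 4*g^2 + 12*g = (g)*(g^3 - 3*g^2 - 4*g + 12) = g*(g - 3)*(g^2 - 4) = g*(g - 3)*(g + 2)*(g - 2)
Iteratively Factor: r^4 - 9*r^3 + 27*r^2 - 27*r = (r - 3)*(r^3 - 6*r^2 + 9*r) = r*(r - 3)*(r^2 - 6*r + 9) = r*(r - 3)^2*(r - 3)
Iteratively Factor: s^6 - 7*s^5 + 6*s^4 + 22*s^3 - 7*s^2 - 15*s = (s)*(s^5 - 7*s^4 + 6*s^3 + 22*s^2 - 7*s - 15) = s*(s - 3)*(s^4 - 4*s^3 - 6*s^2 + 4*s + 5) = s*(s - 3)*(s + 1)*(s^3 - 5*s^2 - s + 5) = s*(s - 3)*(s + 1)^2*(s^2 - 6*s + 5) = s*(s - 5)*(s - 3)*(s + 1)^2*(s - 1)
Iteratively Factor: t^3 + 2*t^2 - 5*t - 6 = (t + 3)*(t^2 - t - 2) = (t + 1)*(t + 3)*(t - 2)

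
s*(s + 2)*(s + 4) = s^3 + 6*s^2 + 8*s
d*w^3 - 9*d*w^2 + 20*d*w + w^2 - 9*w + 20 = (w - 5)*(w - 4)*(d*w + 1)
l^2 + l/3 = l*(l + 1/3)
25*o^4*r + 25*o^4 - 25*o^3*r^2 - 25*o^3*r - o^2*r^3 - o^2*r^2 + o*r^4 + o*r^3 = (-5*o + r)*(-o + r)*(5*o + r)*(o*r + o)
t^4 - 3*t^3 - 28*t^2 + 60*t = t*(t - 6)*(t - 2)*(t + 5)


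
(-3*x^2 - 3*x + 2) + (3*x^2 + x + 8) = 10 - 2*x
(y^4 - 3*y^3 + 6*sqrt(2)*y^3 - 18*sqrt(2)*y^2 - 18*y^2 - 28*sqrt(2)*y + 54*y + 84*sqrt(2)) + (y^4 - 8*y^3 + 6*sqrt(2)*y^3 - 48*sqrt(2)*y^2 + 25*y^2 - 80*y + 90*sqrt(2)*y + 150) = 2*y^4 - 11*y^3 + 12*sqrt(2)*y^3 - 66*sqrt(2)*y^2 + 7*y^2 - 26*y + 62*sqrt(2)*y + 84*sqrt(2) + 150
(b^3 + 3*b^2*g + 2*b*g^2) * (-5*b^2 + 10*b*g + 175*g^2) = -5*b^5 - 5*b^4*g + 195*b^3*g^2 + 545*b^2*g^3 + 350*b*g^4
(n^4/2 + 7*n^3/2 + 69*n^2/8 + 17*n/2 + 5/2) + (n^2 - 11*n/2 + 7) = n^4/2 + 7*n^3/2 + 77*n^2/8 + 3*n + 19/2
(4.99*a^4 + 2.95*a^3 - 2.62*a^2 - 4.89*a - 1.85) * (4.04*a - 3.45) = 20.1596*a^5 - 5.2975*a^4 - 20.7623*a^3 - 10.7166*a^2 + 9.3965*a + 6.3825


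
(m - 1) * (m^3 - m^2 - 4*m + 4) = m^4 - 2*m^3 - 3*m^2 + 8*m - 4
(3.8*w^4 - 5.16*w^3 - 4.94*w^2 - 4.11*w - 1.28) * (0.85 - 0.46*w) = -1.748*w^5 + 5.6036*w^4 - 2.1136*w^3 - 2.3084*w^2 - 2.9047*w - 1.088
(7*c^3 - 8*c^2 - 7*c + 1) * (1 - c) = -7*c^4 + 15*c^3 - c^2 - 8*c + 1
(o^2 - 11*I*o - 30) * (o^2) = o^4 - 11*I*o^3 - 30*o^2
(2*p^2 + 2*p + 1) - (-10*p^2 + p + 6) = 12*p^2 + p - 5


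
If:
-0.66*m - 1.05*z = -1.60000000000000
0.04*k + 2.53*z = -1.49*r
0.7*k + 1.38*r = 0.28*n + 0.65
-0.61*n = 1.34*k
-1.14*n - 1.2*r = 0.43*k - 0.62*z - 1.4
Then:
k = -0.19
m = 3.03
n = 0.41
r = 0.65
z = -0.38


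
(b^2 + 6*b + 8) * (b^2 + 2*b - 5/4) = b^4 + 8*b^3 + 75*b^2/4 + 17*b/2 - 10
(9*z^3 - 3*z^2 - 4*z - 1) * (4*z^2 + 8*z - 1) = 36*z^5 + 60*z^4 - 49*z^3 - 33*z^2 - 4*z + 1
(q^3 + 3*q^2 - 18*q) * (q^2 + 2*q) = q^5 + 5*q^4 - 12*q^3 - 36*q^2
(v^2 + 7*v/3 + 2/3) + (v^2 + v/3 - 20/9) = 2*v^2 + 8*v/3 - 14/9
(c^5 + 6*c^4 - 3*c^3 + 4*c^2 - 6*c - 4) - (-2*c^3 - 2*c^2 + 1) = c^5 + 6*c^4 - c^3 + 6*c^2 - 6*c - 5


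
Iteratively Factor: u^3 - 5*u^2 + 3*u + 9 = (u - 3)*(u^2 - 2*u - 3) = (u - 3)*(u + 1)*(u - 3)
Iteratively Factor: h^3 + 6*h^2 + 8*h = (h)*(h^2 + 6*h + 8) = h*(h + 4)*(h + 2)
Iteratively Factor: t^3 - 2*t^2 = (t - 2)*(t^2) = t*(t - 2)*(t)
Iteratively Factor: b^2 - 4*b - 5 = (b + 1)*(b - 5)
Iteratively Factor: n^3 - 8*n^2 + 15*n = (n - 5)*(n^2 - 3*n) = n*(n - 5)*(n - 3)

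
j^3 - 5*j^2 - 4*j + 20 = (j - 5)*(j - 2)*(j + 2)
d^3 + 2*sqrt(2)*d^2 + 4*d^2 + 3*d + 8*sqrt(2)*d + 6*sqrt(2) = (d + 1)*(d + 3)*(d + 2*sqrt(2))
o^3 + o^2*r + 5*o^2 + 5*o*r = o*(o + 5)*(o + r)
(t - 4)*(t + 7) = t^2 + 3*t - 28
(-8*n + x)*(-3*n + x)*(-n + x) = -24*n^3 + 35*n^2*x - 12*n*x^2 + x^3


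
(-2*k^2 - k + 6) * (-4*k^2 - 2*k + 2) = 8*k^4 + 8*k^3 - 26*k^2 - 14*k + 12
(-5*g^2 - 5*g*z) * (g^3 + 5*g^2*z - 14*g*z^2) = -5*g^5 - 30*g^4*z + 45*g^3*z^2 + 70*g^2*z^3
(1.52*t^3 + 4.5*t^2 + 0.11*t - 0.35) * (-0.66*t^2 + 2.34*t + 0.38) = -1.0032*t^5 + 0.5868*t^4 + 11.035*t^3 + 2.1984*t^2 - 0.7772*t - 0.133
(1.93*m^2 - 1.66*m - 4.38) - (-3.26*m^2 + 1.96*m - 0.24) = 5.19*m^2 - 3.62*m - 4.14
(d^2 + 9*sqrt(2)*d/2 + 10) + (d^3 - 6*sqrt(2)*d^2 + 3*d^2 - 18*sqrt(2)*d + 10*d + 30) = d^3 - 6*sqrt(2)*d^2 + 4*d^2 - 27*sqrt(2)*d/2 + 10*d + 40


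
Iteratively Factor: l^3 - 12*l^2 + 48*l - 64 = (l - 4)*(l^2 - 8*l + 16) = (l - 4)^2*(l - 4)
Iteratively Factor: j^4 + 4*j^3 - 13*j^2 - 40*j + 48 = (j - 1)*(j^3 + 5*j^2 - 8*j - 48) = (j - 1)*(j + 4)*(j^2 + j - 12) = (j - 1)*(j + 4)^2*(j - 3)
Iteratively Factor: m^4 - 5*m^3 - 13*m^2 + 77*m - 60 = (m - 1)*(m^3 - 4*m^2 - 17*m + 60) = (m - 5)*(m - 1)*(m^2 + m - 12) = (m - 5)*(m - 1)*(m + 4)*(m - 3)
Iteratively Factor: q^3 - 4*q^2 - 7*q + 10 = (q - 1)*(q^2 - 3*q - 10) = (q - 1)*(q + 2)*(q - 5)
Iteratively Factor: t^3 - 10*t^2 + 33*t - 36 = (t - 3)*(t^2 - 7*t + 12) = (t - 4)*(t - 3)*(t - 3)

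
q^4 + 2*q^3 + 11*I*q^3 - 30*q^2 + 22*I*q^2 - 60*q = q*(q + 2)*(q + 5*I)*(q + 6*I)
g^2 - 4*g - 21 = (g - 7)*(g + 3)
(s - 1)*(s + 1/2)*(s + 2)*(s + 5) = s^4 + 13*s^3/2 + 6*s^2 - 17*s/2 - 5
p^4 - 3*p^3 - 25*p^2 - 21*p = p*(p - 7)*(p + 1)*(p + 3)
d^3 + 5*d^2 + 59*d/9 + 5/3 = (d + 1/3)*(d + 5/3)*(d + 3)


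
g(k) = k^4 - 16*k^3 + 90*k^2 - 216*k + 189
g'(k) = 4*k^3 - 48*k^2 + 180*k - 216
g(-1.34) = 681.77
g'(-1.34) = -553.01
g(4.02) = -3.16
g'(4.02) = -8.24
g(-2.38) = 1460.66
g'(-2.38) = -970.22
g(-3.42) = 2757.23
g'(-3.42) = -1553.03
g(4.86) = -13.77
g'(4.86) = -15.78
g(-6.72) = 12599.49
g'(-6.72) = -4807.06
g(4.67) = -10.85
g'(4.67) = -14.84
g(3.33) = -0.13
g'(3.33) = -1.16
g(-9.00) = 27648.00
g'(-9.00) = -8640.00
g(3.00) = 0.00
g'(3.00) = 0.00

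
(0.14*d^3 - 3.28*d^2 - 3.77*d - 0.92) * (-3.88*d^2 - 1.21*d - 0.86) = -0.5432*d^5 + 12.557*d^4 + 18.476*d^3 + 10.9521*d^2 + 4.3554*d + 0.7912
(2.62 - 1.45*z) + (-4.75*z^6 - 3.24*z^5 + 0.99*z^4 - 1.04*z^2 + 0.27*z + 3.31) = -4.75*z^6 - 3.24*z^5 + 0.99*z^4 - 1.04*z^2 - 1.18*z + 5.93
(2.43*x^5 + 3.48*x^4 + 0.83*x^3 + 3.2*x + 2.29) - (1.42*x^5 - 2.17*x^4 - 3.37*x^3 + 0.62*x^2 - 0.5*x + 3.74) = 1.01*x^5 + 5.65*x^4 + 4.2*x^3 - 0.62*x^2 + 3.7*x - 1.45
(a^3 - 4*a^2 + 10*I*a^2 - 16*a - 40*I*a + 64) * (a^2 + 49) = a^5 - 4*a^4 + 10*I*a^4 + 33*a^3 - 40*I*a^3 - 132*a^2 + 490*I*a^2 - 784*a - 1960*I*a + 3136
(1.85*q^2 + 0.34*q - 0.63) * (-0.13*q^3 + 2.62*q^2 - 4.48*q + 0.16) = -0.2405*q^5 + 4.8028*q^4 - 7.3153*q^3 - 2.8778*q^2 + 2.8768*q - 0.1008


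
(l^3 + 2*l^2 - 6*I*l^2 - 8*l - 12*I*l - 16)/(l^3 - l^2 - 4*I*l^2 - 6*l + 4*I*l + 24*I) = (l - 2*I)/(l - 3)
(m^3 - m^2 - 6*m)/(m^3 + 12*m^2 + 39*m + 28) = m*(m^2 - m - 6)/(m^3 + 12*m^2 + 39*m + 28)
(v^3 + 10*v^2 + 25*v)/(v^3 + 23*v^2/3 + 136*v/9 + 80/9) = 9*v*(v + 5)/(9*v^2 + 24*v + 16)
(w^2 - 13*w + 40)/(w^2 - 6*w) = (w^2 - 13*w + 40)/(w*(w - 6))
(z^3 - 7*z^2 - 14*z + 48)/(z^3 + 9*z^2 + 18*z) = (z^2 - 10*z + 16)/(z*(z + 6))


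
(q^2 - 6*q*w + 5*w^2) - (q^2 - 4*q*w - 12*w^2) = -2*q*w + 17*w^2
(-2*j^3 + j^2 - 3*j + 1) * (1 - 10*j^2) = 20*j^5 - 10*j^4 + 28*j^3 - 9*j^2 - 3*j + 1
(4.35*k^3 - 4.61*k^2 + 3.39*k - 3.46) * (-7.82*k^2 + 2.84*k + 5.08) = -34.017*k^5 + 48.4042*k^4 - 17.5042*k^3 + 13.266*k^2 + 7.3948*k - 17.5768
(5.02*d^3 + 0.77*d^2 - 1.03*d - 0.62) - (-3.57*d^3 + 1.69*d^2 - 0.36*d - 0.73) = 8.59*d^3 - 0.92*d^2 - 0.67*d + 0.11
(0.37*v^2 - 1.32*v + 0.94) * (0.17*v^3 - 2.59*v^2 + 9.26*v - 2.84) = 0.0629*v^5 - 1.1827*v^4 + 7.0048*v^3 - 15.7086*v^2 + 12.4532*v - 2.6696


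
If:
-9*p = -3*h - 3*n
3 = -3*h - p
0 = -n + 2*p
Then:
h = -3/4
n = -3/2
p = -3/4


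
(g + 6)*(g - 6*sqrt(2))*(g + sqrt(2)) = g^3 - 5*sqrt(2)*g^2 + 6*g^2 - 30*sqrt(2)*g - 12*g - 72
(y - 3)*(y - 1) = y^2 - 4*y + 3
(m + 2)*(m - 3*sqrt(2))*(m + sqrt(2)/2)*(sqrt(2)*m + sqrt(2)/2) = sqrt(2)*m^4 - 5*m^3 + 5*sqrt(2)*m^3/2 - 25*m^2/2 - 2*sqrt(2)*m^2 - 15*sqrt(2)*m/2 - 5*m - 3*sqrt(2)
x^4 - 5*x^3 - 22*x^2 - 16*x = x*(x - 8)*(x + 1)*(x + 2)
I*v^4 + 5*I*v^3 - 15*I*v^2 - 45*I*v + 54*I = (v - 3)*(v + 3)*(v + 6)*(I*v - I)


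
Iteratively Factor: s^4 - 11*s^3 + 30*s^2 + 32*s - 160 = (s + 2)*(s^3 - 13*s^2 + 56*s - 80) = (s - 5)*(s + 2)*(s^2 - 8*s + 16) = (s - 5)*(s - 4)*(s + 2)*(s - 4)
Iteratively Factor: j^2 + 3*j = (j)*(j + 3)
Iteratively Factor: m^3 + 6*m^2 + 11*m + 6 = (m + 1)*(m^2 + 5*m + 6) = (m + 1)*(m + 3)*(m + 2)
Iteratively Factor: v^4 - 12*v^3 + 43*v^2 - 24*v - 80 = (v + 1)*(v^3 - 13*v^2 + 56*v - 80) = (v - 5)*(v + 1)*(v^2 - 8*v + 16) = (v - 5)*(v - 4)*(v + 1)*(v - 4)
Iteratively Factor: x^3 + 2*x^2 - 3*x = (x)*(x^2 + 2*x - 3) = x*(x + 3)*(x - 1)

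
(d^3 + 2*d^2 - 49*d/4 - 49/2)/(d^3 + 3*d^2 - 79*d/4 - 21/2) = (2*d^2 + 11*d + 14)/(2*d^2 + 13*d + 6)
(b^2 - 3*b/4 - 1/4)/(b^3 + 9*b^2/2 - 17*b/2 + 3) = (4*b + 1)/(2*(2*b^2 + 11*b - 6))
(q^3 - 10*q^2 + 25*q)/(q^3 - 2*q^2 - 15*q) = (q - 5)/(q + 3)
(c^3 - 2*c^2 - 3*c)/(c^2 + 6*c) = (c^2 - 2*c - 3)/(c + 6)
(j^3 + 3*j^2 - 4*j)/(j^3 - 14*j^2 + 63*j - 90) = j*(j^2 + 3*j - 4)/(j^3 - 14*j^2 + 63*j - 90)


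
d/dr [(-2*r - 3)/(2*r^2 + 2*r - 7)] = 4*(r^2 + 3*r + 5)/(4*r^4 + 8*r^3 - 24*r^2 - 28*r + 49)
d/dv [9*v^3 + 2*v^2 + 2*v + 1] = 27*v^2 + 4*v + 2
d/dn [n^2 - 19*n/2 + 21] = 2*n - 19/2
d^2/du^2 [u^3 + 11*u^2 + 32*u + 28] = 6*u + 22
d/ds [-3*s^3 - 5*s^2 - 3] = s*(-9*s - 10)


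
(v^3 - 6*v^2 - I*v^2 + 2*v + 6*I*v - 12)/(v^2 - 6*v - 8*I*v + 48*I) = (v^2 - I*v + 2)/(v - 8*I)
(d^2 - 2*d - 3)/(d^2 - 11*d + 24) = (d + 1)/(d - 8)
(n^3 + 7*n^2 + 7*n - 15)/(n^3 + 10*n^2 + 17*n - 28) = (n^2 + 8*n + 15)/(n^2 + 11*n + 28)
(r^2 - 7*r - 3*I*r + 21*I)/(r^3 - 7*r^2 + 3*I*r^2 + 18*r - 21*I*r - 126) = 1/(r + 6*I)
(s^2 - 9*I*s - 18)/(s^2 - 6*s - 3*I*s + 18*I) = (s - 6*I)/(s - 6)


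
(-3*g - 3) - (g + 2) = -4*g - 5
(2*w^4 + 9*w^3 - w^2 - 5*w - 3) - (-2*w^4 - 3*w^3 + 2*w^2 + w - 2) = 4*w^4 + 12*w^3 - 3*w^2 - 6*w - 1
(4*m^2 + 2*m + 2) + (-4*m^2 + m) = 3*m + 2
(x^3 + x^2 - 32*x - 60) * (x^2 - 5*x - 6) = x^5 - 4*x^4 - 43*x^3 + 94*x^2 + 492*x + 360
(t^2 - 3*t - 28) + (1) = t^2 - 3*t - 27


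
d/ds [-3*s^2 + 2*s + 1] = 2 - 6*s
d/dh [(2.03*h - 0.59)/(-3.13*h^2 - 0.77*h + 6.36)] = (6.3539*h^2 - 3.6934*h + 12.4565)/(9.7969*h^4 + 4.8202*h^3 - 39.2207*h^2 - 9.7944*h + 40.4496)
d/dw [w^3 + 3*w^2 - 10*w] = 3*w^2 + 6*w - 10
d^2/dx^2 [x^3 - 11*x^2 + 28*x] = 6*x - 22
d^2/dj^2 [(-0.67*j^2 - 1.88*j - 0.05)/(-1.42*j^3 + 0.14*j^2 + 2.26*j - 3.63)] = (2.701976*j^6 + 22.744992*j^5 + 11.86836*j^4 - 36.792876*j^3 - 115.201692*j^2 + 4.281036*j + 49.064914)/(2.863288*j^9 - 0.846888*j^8 - 13.587696*j^7 + 24.65158*j^6 + 17.295624*j^5 - 71.828124*j^4 + 51.48161*j^3 + 50.087466*j^2 - 89.339382*j + 47.832147)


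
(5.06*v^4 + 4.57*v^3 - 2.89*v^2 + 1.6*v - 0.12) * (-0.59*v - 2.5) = -2.9854*v^5 - 15.3463*v^4 - 9.7199*v^3 + 6.281*v^2 - 3.9292*v + 0.3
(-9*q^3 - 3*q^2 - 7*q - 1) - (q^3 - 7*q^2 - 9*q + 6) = -10*q^3 + 4*q^2 + 2*q - 7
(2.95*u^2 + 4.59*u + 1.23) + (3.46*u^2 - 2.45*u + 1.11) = 6.41*u^2 + 2.14*u + 2.34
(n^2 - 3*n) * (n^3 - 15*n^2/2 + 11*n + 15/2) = n^5 - 21*n^4/2 + 67*n^3/2 - 51*n^2/2 - 45*n/2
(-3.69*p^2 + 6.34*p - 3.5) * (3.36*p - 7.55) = -12.3984*p^3 + 49.1619*p^2 - 59.627*p + 26.425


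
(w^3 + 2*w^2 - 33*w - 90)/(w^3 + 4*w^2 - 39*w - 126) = (w + 5)/(w + 7)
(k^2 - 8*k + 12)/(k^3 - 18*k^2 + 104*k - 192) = (k - 2)/(k^2 - 12*k + 32)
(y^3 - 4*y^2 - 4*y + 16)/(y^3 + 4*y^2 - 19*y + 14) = (y^2 - 2*y - 8)/(y^2 + 6*y - 7)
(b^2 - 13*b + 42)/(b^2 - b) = (b^2 - 13*b + 42)/(b*(b - 1))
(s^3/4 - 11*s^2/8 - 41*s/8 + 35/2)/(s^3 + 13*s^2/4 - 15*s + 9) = (2*s^3 - 11*s^2 - 41*s + 140)/(2*(4*s^3 + 13*s^2 - 60*s + 36))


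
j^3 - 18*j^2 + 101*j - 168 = (j - 8)*(j - 7)*(j - 3)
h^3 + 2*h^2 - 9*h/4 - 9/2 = (h - 3/2)*(h + 3/2)*(h + 2)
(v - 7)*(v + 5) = v^2 - 2*v - 35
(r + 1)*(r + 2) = r^2 + 3*r + 2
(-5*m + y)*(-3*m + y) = 15*m^2 - 8*m*y + y^2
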